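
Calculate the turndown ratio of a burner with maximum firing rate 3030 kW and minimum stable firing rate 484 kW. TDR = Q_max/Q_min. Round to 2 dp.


TDR = Q_max / Q_min
TDR = 3030 / 484 = 6.26


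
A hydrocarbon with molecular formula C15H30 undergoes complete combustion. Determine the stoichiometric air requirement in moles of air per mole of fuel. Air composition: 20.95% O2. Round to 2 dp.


Balanced combustion: C15H30 + 22.5 O2 -> 15 CO2 + 15 H2O
O2 needed = C + H/4 = 15 + 30/4 = 22.50 moles
Air moles = O2 / 0.2095 = 22.50 / 0.2095 = 107.40 moles air


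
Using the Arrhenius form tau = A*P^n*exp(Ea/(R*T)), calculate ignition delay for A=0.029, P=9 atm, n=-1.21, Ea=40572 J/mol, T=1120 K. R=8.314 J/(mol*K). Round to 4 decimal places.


tau = A * P^n * exp(Ea/(R*T))
P^n = 9^(-1.21) = 0.07004329
Ea/(R*T) = 40572/(8.314*1120) = 4.357108
exp(Ea/(R*T)) = 78.031180
tau = 0.029 * 0.07004329 * 78.031180 = 0.1585 ms


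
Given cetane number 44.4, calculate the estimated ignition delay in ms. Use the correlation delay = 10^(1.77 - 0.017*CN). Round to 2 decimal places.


delay = 10^(1.77 - 0.017*CN)
Exponent = 1.77 - 0.017*44.4 = 1.0152
delay = 10^1.0152 = 10.36 ms


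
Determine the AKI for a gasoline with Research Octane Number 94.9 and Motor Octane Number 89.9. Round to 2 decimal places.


AKI = (RON + MON) / 2
AKI = (94.9 + 89.9) / 2
AKI = 184.8 / 2 = 92.40


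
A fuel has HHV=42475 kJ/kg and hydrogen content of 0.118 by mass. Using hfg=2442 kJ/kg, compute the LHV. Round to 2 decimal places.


LHV = HHV - hfg * 9 * H
Water correction = 2442 * 9 * 0.118 = 2593.404 kJ/kg
LHV = 42475 - 2593.404 = 39881.60 kJ/kg


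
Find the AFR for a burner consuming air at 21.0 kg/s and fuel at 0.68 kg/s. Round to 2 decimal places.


AFR = m_air / m_fuel
AFR = 21.0 / 0.68 = 30.88


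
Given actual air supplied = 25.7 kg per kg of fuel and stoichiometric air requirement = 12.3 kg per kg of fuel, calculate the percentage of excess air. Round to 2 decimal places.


Excess air = actual - stoichiometric = 25.7 - 12.3 = 13.40 kg/kg fuel
Excess air % = (excess / stoich) * 100 = (13.40 / 12.3) * 100 = 108.94%


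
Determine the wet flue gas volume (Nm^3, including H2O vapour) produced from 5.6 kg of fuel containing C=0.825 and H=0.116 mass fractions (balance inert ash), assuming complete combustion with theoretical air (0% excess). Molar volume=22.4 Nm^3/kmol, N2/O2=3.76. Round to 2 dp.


Per kg fuel: CO2 = (C/12 kmol)*22.4 = (0.825/12)*22.4 = 1.54000 Nm^3
Per kg fuel: H2O = (H/2 kmol)*22.4 = (0.116/2)*22.4 = 1.29920 Nm^3
O2 needed per kg fuel = C/12 + H/4 = 0.825/12 + 0.116/4 = 0.09775000 kmol
Per kg fuel: N2 = O2*3.76*22.4 = 0.09775000*3.76*22.4 = 8.23290 Nm^3
Total per kg = 1.54000 + 1.29920 + 8.23290 = 11.07210 Nm^3
Total = 11.07210 * 5.6 = 62.00 Nm^3


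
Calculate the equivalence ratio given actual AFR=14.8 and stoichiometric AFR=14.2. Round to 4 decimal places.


phi = AFR_stoich / AFR_actual
phi = 14.2 / 14.8 = 0.9595


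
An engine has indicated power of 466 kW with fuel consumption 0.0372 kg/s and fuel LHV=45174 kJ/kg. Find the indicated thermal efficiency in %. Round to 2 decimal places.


eta_ith = (IP / (mf * LHV)) * 100
Denominator = 0.0372 * 45174 = 1680.4728 kW
eta_ith = (466 / 1680.4728) * 100 = 27.73%


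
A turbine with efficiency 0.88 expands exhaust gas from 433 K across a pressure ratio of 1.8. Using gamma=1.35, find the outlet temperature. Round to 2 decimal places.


T_out = T_in * (1 - eta * (1 - PR^(-(gamma-1)/gamma)))
Exponent = -(1.35-1)/1.35 = -0.25925926
PR^exp = 1.8^(-0.25925926) = 0.85865408
Factor = 1 - 0.88*(1 - 0.85865408) = 0.87561559
T_out = 433 * 0.87561559 = 379.14 K


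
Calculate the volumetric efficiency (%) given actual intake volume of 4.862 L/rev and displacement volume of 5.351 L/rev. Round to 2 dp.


eta_v = (V_actual / V_disp) * 100
Ratio = 4.862 / 5.351 = 0.9086
eta_v = 0.9086 * 100 = 90.86%


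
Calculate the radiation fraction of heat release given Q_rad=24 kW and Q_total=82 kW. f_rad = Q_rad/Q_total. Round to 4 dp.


f_rad = Q_rad / Q_total
f_rad = 24 / 82 = 0.2927


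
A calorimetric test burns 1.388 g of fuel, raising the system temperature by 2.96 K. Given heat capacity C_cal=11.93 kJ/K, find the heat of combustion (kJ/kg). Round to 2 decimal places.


Hc = C_cal * delta_T / m_fuel
Q_released = 11.93 * 2.96 = 35.3128 kJ
m_fuel = 1.388 g = 1.388/1000 kg = 0.001388 kg
Hc = 35.3128 / 0.001388 = 25441.50 kJ/kg


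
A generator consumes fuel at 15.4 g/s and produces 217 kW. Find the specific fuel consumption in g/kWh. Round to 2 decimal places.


SFC = (mf / BP) * 3600
Rate = 15.4 / 217 = 0.070968 g/(s*kW)
SFC = 0.070968 * 3600 = 255.48 g/kWh


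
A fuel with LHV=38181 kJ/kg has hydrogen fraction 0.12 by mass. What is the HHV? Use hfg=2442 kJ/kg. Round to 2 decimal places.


HHV = LHV + hfg * 9 * H
Water addition = 2442 * 9 * 0.12 = 2637.360 kJ/kg
HHV = 38181 + 2637.360 = 40818.36 kJ/kg


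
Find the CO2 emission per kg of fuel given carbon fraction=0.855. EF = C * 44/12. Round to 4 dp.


EF = C_frac * (M_CO2 / M_C)
EF = 0.855 * (44/12)
EF = 0.855 * 3.666667 = 3.1350 kg_CO2/kg_fuel


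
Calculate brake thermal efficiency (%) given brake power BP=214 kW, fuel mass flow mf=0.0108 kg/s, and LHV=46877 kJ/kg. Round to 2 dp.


eta_BTE = (BP / (mf * LHV)) * 100
Denominator = 0.0108 * 46877 = 506.2716 kW
eta_BTE = (214 / 506.2716) * 100 = 42.27%


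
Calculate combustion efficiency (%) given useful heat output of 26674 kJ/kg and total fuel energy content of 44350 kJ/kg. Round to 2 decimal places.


Efficiency = (Q_useful / Q_fuel) * 100
Efficiency = (26674 / 44350) * 100
Efficiency = 0.6014 * 100 = 60.14%


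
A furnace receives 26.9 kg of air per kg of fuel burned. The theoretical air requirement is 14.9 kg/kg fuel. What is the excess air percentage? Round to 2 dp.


Excess air = actual - stoichiometric = 26.9 - 14.9 = 12.00 kg/kg fuel
Excess air % = (excess / stoich) * 100 = (12.00 / 14.9) * 100 = 80.54%


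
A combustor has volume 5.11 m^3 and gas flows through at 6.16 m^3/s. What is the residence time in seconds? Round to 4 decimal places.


tau = V / Q_flow
tau = 5.11 / 6.16 = 0.8295 s


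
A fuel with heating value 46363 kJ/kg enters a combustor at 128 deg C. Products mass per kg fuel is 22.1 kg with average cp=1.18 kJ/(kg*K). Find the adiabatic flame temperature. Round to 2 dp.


T_ad = T_in + Hc / (m_p * cp)
Denominator = 22.1 * 1.18 = 26.0780
Temperature rise = 46363 / 26.0780 = 1777.86 K
T_ad = 128 + 1777.86 = 1905.86 deg C


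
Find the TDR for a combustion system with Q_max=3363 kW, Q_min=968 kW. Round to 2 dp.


TDR = Q_max / Q_min
TDR = 3363 / 968 = 3.47


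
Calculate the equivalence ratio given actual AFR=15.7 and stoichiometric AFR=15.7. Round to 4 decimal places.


phi = AFR_stoich / AFR_actual
phi = 15.7 / 15.7 = 1.0000


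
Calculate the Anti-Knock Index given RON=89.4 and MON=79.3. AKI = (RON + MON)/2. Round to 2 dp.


AKI = (RON + MON) / 2
AKI = (89.4 + 79.3) / 2
AKI = 168.7 / 2 = 84.35


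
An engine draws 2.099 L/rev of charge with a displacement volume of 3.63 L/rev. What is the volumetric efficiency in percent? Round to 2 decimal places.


eta_v = (V_actual / V_disp) * 100
Ratio = 2.099 / 3.63 = 0.5782
eta_v = 0.5782 * 100 = 57.82%


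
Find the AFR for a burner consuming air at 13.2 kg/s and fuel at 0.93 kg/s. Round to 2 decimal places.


AFR = m_air / m_fuel
AFR = 13.2 / 0.93 = 14.19


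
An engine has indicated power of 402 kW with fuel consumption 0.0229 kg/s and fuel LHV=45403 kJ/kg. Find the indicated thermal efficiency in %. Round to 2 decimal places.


eta_ith = (IP / (mf * LHV)) * 100
Denominator = 0.0229 * 45403 = 1039.7287 kW
eta_ith = (402 / 1039.7287) * 100 = 38.66%


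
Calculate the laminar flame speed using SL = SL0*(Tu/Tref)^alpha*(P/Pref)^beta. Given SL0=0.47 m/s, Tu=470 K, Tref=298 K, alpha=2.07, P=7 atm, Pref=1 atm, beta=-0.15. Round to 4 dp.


SL = SL0 * (Tu/Tref)^alpha * (P/Pref)^beta
T ratio = 470/298 = 1.57718121
(T ratio)^alpha = 1.57718121^2.07 = 2.568118
(P/Pref)^beta = 7^(-0.15) = 0.746853
SL = 0.47 * 2.568118 * 0.746853 = 0.9015 m/s


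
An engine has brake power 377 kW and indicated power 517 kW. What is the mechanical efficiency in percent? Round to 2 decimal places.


eta_mech = (BP / IP) * 100
Ratio = 377 / 517 = 0.7292
eta_mech = 0.7292 * 100 = 72.92%


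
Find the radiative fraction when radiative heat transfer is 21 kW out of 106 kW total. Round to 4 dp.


f_rad = Q_rad / Q_total
f_rad = 21 / 106 = 0.1981


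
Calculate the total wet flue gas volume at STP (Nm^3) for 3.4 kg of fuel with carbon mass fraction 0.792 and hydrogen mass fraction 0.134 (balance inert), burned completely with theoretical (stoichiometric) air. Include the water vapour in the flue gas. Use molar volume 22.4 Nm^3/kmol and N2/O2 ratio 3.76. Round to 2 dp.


Per kg fuel: CO2 = (C/12 kmol)*22.4 = (0.792/12)*22.4 = 1.47840 Nm^3
Per kg fuel: H2O = (H/2 kmol)*22.4 = (0.134/2)*22.4 = 1.50080 Nm^3
O2 needed per kg fuel = C/12 + H/4 = 0.792/12 + 0.134/4 = 0.09950000 kmol
Per kg fuel: N2 = O2*3.76*22.4 = 0.09950000*3.76*22.4 = 8.38029 Nm^3
Total per kg = 1.47840 + 1.50080 + 8.38029 = 11.35949 Nm^3
Total = 11.35949 * 3.4 = 38.62 Nm^3


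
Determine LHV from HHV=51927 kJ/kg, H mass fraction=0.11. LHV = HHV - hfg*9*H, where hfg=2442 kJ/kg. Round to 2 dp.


LHV = HHV - hfg * 9 * H
Water correction = 2442 * 9 * 0.11 = 2417.580 kJ/kg
LHV = 51927 - 2417.580 = 49509.42 kJ/kg


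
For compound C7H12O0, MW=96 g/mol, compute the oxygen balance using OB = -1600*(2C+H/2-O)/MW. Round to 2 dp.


OB = -1600 * (2C + H/2 - O) / MW
Inner = 2*7 + 12/2 - 0 = 20.00
OB = -1600 * 20.00 / 96 = -333.33%


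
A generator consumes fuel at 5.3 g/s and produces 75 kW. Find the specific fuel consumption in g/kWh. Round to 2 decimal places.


SFC = (mf / BP) * 3600
Rate = 5.3 / 75 = 0.070667 g/(s*kW)
SFC = 0.070667 * 3600 = 254.40 g/kWh


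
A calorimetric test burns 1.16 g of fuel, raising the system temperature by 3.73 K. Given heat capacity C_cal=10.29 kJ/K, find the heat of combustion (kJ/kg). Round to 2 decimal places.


Hc = C_cal * delta_T / m_fuel
Q_released = 10.29 * 3.73 = 38.3817 kJ
m_fuel = 1.16 g = 1.16/1000 kg = 0.001160 kg
Hc = 38.3817 / 0.001160 = 33087.67 kJ/kg


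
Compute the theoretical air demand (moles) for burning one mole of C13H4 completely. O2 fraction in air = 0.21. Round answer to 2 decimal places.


Balanced combustion: C13H4 + 14 O2 -> 13 CO2 + 2 H2O
O2 needed = C + H/4 = 13 + 4/4 = 14.00 moles
Air moles = O2 / 0.21 = 14.00 / 0.21 = 66.67 moles air


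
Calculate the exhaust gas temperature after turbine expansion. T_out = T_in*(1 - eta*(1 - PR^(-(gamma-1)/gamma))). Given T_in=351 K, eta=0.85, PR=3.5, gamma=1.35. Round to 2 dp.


T_out = T_in * (1 - eta * (1 - PR^(-(gamma-1)/gamma)))
Exponent = -(1.35-1)/1.35 = -0.25925926
PR^exp = 3.5^(-0.25925926) = 0.72267881
Factor = 1 - 0.85*(1 - 0.72267881) = 0.76427699
T_out = 351 * 0.76427699 = 268.26 K


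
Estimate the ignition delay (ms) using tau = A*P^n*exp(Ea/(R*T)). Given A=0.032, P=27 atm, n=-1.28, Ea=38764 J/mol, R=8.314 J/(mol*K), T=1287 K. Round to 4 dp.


tau = A * P^n * exp(Ea/(R*T))
P^n = 27^(-1.28) = 0.01471819
Ea/(R*T) = 38764/(8.314*1287) = 3.622764
exp(Ea/(R*T)) = 37.440904
tau = 0.032 * 0.01471819 * 37.440904 = 0.0176 ms


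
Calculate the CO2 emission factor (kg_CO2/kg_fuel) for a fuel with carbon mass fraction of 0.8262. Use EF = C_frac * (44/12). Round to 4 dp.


EF = C_frac * (M_CO2 / M_C)
EF = 0.8262 * (44/12)
EF = 0.8262 * 3.666667 = 3.0294 kg_CO2/kg_fuel


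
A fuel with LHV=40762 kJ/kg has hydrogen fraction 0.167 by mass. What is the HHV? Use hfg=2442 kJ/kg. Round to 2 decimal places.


HHV = LHV + hfg * 9 * H
Water addition = 2442 * 9 * 0.167 = 3670.326 kJ/kg
HHV = 40762 + 3670.326 = 44432.33 kJ/kg


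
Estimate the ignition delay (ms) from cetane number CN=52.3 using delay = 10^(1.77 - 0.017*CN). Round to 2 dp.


delay = 10^(1.77 - 0.017*CN)
Exponent = 1.77 - 0.017*52.3 = 0.8809
delay = 10^0.8809 = 7.60 ms


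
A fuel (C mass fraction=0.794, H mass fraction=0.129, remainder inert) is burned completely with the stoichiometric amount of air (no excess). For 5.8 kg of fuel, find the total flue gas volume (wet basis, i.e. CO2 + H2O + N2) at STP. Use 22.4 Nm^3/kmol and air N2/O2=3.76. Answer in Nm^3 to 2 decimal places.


Per kg fuel: CO2 = (C/12 kmol)*22.4 = (0.794/12)*22.4 = 1.48213 Nm^3
Per kg fuel: H2O = (H/2 kmol)*22.4 = (0.129/2)*22.4 = 1.44480 Nm^3
O2 needed per kg fuel = C/12 + H/4 = 0.794/12 + 0.129/4 = 0.09841667 kmol
Per kg fuel: N2 = O2*3.76*22.4 = 0.09841667*3.76*22.4 = 8.28905 Nm^3
Total per kg = 1.48213 + 1.44480 + 8.28905 = 11.21598 Nm^3
Total = 11.21598 * 5.8 = 65.05 Nm^3


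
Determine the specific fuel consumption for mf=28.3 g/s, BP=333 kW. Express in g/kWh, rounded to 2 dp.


SFC = (mf / BP) * 3600
Rate = 28.3 / 333 = 0.084985 g/(s*kW)
SFC = 0.084985 * 3600 = 305.95 g/kWh


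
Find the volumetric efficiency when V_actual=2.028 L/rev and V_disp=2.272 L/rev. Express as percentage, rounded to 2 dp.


eta_v = (V_actual / V_disp) * 100
Ratio = 2.028 / 2.272 = 0.8926
eta_v = 0.8926 * 100 = 89.26%


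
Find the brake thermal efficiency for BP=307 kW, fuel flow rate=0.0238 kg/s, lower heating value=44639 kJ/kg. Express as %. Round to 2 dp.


eta_BTE = (BP / (mf * LHV)) * 100
Denominator = 0.0238 * 44639 = 1062.4082 kW
eta_BTE = (307 / 1062.4082) * 100 = 28.90%


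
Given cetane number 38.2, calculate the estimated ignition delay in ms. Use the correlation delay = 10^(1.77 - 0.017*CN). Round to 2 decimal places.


delay = 10^(1.77 - 0.017*CN)
Exponent = 1.77 - 0.017*38.2 = 1.1206
delay = 10^1.1206 = 13.20 ms


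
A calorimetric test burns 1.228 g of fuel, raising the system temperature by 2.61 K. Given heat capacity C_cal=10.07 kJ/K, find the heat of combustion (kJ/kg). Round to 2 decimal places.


Hc = C_cal * delta_T / m_fuel
Q_released = 10.07 * 2.61 = 26.2827 kJ
m_fuel = 1.228 g = 1.228/1000 kg = 0.001228 kg
Hc = 26.2827 / 0.001228 = 21402.85 kJ/kg


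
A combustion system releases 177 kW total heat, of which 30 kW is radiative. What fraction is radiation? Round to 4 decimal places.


f_rad = Q_rad / Q_total
f_rad = 30 / 177 = 0.1695


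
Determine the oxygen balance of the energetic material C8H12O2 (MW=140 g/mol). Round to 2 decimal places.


OB = -1600 * (2C + H/2 - O) / MW
Inner = 2*8 + 12/2 - 2 = 20.00
OB = -1600 * 20.00 / 140 = -228.57%


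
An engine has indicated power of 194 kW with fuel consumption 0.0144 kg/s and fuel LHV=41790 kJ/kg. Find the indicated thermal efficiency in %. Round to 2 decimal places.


eta_ith = (IP / (mf * LHV)) * 100
Denominator = 0.0144 * 41790 = 601.7760 kW
eta_ith = (194 / 601.7760) * 100 = 32.24%


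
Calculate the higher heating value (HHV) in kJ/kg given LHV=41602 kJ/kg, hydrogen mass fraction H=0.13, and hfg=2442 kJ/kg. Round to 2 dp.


HHV = LHV + hfg * 9 * H
Water addition = 2442 * 9 * 0.13 = 2857.140 kJ/kg
HHV = 41602 + 2857.140 = 44459.14 kJ/kg


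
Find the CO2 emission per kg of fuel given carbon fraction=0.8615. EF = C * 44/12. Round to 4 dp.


EF = C_frac * (M_CO2 / M_C)
EF = 0.8615 * (44/12)
EF = 0.8615 * 3.666667 = 3.1588 kg_CO2/kg_fuel


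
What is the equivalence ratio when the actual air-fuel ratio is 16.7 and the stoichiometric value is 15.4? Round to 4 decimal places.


phi = AFR_stoich / AFR_actual
phi = 15.4 / 16.7 = 0.9222


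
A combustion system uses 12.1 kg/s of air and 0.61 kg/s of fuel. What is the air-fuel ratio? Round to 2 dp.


AFR = m_air / m_fuel
AFR = 12.1 / 0.61 = 19.84


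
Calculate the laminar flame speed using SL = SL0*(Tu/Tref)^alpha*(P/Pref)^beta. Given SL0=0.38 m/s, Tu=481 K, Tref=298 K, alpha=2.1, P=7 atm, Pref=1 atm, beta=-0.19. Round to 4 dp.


SL = SL0 * (Tu/Tref)^alpha * (P/Pref)^beta
T ratio = 481/298 = 1.61409396
(T ratio)^alpha = 1.61409396^2.1 = 2.733068
(P/Pref)^beta = 7^(-0.19) = 0.690926
SL = 0.38 * 2.733068 * 0.690926 = 0.7176 m/s


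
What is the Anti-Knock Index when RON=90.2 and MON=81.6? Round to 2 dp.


AKI = (RON + MON) / 2
AKI = (90.2 + 81.6) / 2
AKI = 171.8 / 2 = 85.90


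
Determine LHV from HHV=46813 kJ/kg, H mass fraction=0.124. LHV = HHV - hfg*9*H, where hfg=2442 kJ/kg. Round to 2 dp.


LHV = HHV - hfg * 9 * H
Water correction = 2442 * 9 * 0.124 = 2725.272 kJ/kg
LHV = 46813 - 2725.272 = 44087.73 kJ/kg


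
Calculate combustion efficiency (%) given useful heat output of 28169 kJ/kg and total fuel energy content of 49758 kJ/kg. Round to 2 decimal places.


Efficiency = (Q_useful / Q_fuel) * 100
Efficiency = (28169 / 49758) * 100
Efficiency = 0.5661 * 100 = 56.61%


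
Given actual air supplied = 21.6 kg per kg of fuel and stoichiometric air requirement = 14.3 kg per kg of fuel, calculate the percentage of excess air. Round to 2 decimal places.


Excess air = actual - stoichiometric = 21.6 - 14.3 = 7.30 kg/kg fuel
Excess air % = (excess / stoich) * 100 = (7.30 / 14.3) * 100 = 51.05%


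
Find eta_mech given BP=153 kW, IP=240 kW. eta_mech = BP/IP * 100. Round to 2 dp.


eta_mech = (BP / IP) * 100
Ratio = 153 / 240 = 0.6375
eta_mech = 0.6375 * 100 = 63.75%


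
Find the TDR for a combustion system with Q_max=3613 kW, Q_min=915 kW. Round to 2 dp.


TDR = Q_max / Q_min
TDR = 3613 / 915 = 3.95


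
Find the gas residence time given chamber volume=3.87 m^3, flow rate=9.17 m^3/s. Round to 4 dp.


tau = V / Q_flow
tau = 3.87 / 9.17 = 0.4220 s


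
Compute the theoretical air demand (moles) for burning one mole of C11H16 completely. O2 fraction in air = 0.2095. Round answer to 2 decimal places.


Balanced combustion: C11H16 + 15 O2 -> 11 CO2 + 8 H2O
O2 needed = C + H/4 = 11 + 16/4 = 15.00 moles
Air moles = O2 / 0.2095 = 15.00 / 0.2095 = 71.60 moles air


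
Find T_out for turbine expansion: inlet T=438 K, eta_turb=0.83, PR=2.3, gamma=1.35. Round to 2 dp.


T_out = T_in * (1 - eta * (1 - PR^(-(gamma-1)/gamma)))
Exponent = -(1.35-1)/1.35 = -0.25925926
PR^exp = 2.3^(-0.25925926) = 0.80578413
Factor = 1 - 0.83*(1 - 0.80578413) = 0.83880083
T_out = 438 * 0.83880083 = 367.39 K


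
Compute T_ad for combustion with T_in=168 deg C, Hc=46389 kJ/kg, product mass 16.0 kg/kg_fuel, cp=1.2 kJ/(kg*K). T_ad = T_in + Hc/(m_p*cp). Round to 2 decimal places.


T_ad = T_in + Hc / (m_p * cp)
Denominator = 16.0 * 1.2 = 19.2000
Temperature rise = 46389 / 19.2000 = 2416.09 K
T_ad = 168 + 2416.09 = 2584.09 deg C


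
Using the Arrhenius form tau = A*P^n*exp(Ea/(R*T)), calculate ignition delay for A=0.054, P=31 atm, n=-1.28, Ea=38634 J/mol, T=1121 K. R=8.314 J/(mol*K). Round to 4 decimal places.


tau = A * P^n * exp(Ea/(R*T))
P^n = 31^(-1.28) = 0.01233267
Ea/(R*T) = 38634/(8.314*1121) = 4.145282
exp(Ea/(R*T)) = 63.135401
tau = 0.054 * 0.01233267 * 63.135401 = 0.0420 ms


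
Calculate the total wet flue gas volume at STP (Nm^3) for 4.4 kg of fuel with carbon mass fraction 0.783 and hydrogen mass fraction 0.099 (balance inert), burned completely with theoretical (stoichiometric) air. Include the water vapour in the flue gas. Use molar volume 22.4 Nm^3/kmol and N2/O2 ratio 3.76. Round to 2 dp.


Per kg fuel: CO2 = (C/12 kmol)*22.4 = (0.783/12)*22.4 = 1.46160 Nm^3
Per kg fuel: H2O = (H/2 kmol)*22.4 = (0.099/2)*22.4 = 1.10880 Nm^3
O2 needed per kg fuel = C/12 + H/4 = 0.783/12 + 0.099/4 = 0.09000000 kmol
Per kg fuel: N2 = O2*3.76*22.4 = 0.09000000*3.76*22.4 = 7.58016 Nm^3
Total per kg = 1.46160 + 1.10880 + 7.58016 = 10.15056 Nm^3
Total = 10.15056 * 4.4 = 44.66 Nm^3


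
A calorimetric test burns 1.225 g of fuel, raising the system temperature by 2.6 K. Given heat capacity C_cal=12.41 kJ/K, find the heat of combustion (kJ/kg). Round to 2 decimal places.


Hc = C_cal * delta_T / m_fuel
Q_released = 12.41 * 2.6 = 32.2660 kJ
m_fuel = 1.225 g = 1.225/1000 kg = 0.001225 kg
Hc = 32.2660 / 0.001225 = 26339.59 kJ/kg


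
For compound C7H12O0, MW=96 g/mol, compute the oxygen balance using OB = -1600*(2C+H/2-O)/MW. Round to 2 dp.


OB = -1600 * (2C + H/2 - O) / MW
Inner = 2*7 + 12/2 - 0 = 20.00
OB = -1600 * 20.00 / 96 = -333.33%


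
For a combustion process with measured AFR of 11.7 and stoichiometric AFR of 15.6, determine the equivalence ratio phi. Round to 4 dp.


phi = AFR_stoich / AFR_actual
phi = 15.6 / 11.7 = 1.3333


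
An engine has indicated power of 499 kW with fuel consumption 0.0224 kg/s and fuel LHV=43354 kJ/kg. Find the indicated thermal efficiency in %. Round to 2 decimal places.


eta_ith = (IP / (mf * LHV)) * 100
Denominator = 0.0224 * 43354 = 971.1296 kW
eta_ith = (499 / 971.1296) * 100 = 51.38%


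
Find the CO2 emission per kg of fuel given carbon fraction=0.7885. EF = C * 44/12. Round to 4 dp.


EF = C_frac * (M_CO2 / M_C)
EF = 0.7885 * (44/12)
EF = 0.7885 * 3.666667 = 2.8912 kg_CO2/kg_fuel


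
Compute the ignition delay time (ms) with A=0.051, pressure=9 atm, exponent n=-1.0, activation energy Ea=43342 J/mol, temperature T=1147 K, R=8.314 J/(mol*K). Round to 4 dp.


tau = A * P^n * exp(Ea/(R*T))
P^n = 9^(-1.0) = 0.11111111
Ea/(R*T) = 43342/(8.314*1147) = 4.545017
exp(Ea/(R*T)) = 94.162026
tau = 0.051 * 0.11111111 * 94.162026 = 0.5336 ms


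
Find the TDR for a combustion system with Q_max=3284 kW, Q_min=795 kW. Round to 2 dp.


TDR = Q_max / Q_min
TDR = 3284 / 795 = 4.13


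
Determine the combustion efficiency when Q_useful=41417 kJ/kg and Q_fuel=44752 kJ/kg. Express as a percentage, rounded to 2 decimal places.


Efficiency = (Q_useful / Q_fuel) * 100
Efficiency = (41417 / 44752) * 100
Efficiency = 0.9255 * 100 = 92.55%


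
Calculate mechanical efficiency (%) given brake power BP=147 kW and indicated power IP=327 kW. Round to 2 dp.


eta_mech = (BP / IP) * 100
Ratio = 147 / 327 = 0.4495
eta_mech = 0.4495 * 100 = 44.95%


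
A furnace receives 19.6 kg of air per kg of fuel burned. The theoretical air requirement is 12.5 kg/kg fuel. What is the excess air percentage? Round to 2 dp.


Excess air = actual - stoichiometric = 19.6 - 12.5 = 7.10 kg/kg fuel
Excess air % = (excess / stoich) * 100 = (7.10 / 12.5) * 100 = 56.80%


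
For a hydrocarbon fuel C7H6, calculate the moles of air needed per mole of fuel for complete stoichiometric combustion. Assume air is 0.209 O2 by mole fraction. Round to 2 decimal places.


Balanced combustion: C7H6 + 8.5 O2 -> 7 CO2 + 3 H2O
O2 needed = C + H/4 = 7 + 6/4 = 8.50 moles
Air moles = O2 / 0.209 = 8.50 / 0.209 = 40.67 moles air


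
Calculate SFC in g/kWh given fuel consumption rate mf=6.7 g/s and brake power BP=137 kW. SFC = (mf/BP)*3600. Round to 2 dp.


SFC = (mf / BP) * 3600
Rate = 6.7 / 137 = 0.048905 g/(s*kW)
SFC = 0.048905 * 3600 = 176.06 g/kWh


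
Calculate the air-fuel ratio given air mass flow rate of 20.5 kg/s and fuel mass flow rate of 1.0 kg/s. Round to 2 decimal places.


AFR = m_air / m_fuel
AFR = 20.5 / 1.0 = 20.50


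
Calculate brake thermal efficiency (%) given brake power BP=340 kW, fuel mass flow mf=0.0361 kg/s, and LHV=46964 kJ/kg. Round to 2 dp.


eta_BTE = (BP / (mf * LHV)) * 100
Denominator = 0.0361 * 46964 = 1695.4004 kW
eta_BTE = (340 / 1695.4004) * 100 = 20.05%


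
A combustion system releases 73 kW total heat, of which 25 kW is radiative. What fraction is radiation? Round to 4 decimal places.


f_rad = Q_rad / Q_total
f_rad = 25 / 73 = 0.3425


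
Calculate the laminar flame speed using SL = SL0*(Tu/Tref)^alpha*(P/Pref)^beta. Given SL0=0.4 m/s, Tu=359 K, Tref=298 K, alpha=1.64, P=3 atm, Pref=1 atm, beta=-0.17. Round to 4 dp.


SL = SL0 * (Tu/Tref)^alpha * (P/Pref)^beta
T ratio = 359/298 = 1.20469799
(T ratio)^alpha = 1.20469799^1.64 = 1.357189
(P/Pref)^beta = 3^(-0.17) = 0.829639
SL = 0.4 * 1.357189 * 0.829639 = 0.4504 m/s


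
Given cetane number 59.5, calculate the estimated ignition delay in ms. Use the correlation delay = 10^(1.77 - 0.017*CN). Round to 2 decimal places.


delay = 10^(1.77 - 0.017*CN)
Exponent = 1.77 - 0.017*59.5 = 0.7585
delay = 10^0.7585 = 5.73 ms


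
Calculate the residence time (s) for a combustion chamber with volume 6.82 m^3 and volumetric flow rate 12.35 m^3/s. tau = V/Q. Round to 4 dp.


tau = V / Q_flow
tau = 6.82 / 12.35 = 0.5522 s


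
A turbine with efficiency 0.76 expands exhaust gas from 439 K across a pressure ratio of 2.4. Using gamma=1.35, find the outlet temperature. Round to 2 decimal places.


T_out = T_in * (1 - eta * (1 - PR^(-(gamma-1)/gamma)))
Exponent = -(1.35-1)/1.35 = -0.25925926
PR^exp = 2.4^(-0.25925926) = 0.79694200
Factor = 1 - 0.76*(1 - 0.79694200) = 0.84567592
T_out = 439 * 0.84567592 = 371.25 K


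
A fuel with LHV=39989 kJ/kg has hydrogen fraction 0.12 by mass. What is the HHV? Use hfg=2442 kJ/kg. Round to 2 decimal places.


HHV = LHV + hfg * 9 * H
Water addition = 2442 * 9 * 0.12 = 2637.360 kJ/kg
HHV = 39989 + 2637.360 = 42626.36 kJ/kg


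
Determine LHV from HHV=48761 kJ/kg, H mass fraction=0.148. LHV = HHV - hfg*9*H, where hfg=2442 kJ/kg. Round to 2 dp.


LHV = HHV - hfg * 9 * H
Water correction = 2442 * 9 * 0.148 = 3252.744 kJ/kg
LHV = 48761 - 3252.744 = 45508.26 kJ/kg


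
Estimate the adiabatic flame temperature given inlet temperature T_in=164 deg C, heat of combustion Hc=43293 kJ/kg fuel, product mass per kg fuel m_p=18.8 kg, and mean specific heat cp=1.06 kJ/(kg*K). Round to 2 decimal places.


T_ad = T_in + Hc / (m_p * cp)
Denominator = 18.8 * 1.06 = 19.9280
Temperature rise = 43293 / 19.9280 = 2172.47 K
T_ad = 164 + 2172.47 = 2336.47 deg C


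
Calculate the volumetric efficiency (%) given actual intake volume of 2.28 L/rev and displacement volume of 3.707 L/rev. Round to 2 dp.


eta_v = (V_actual / V_disp) * 100
Ratio = 2.28 / 3.707 = 0.6151
eta_v = 0.6151 * 100 = 61.51%


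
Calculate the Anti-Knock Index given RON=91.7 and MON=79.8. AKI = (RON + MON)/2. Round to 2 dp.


AKI = (RON + MON) / 2
AKI = (91.7 + 79.8) / 2
AKI = 171.5 / 2 = 85.75


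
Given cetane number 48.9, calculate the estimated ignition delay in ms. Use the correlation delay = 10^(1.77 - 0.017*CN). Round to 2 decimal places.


delay = 10^(1.77 - 0.017*CN)
Exponent = 1.77 - 0.017*48.9 = 0.9387
delay = 10^0.9387 = 8.68 ms


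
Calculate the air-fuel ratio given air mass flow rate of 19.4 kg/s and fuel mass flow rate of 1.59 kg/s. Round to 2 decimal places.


AFR = m_air / m_fuel
AFR = 19.4 / 1.59 = 12.20


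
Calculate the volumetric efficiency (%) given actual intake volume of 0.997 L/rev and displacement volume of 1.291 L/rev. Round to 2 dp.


eta_v = (V_actual / V_disp) * 100
Ratio = 0.997 / 1.291 = 0.7723
eta_v = 0.7723 * 100 = 77.23%


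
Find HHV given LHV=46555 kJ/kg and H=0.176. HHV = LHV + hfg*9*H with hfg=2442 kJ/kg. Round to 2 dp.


HHV = LHV + hfg * 9 * H
Water addition = 2442 * 9 * 0.176 = 3868.128 kJ/kg
HHV = 46555 + 3868.128 = 50423.13 kJ/kg


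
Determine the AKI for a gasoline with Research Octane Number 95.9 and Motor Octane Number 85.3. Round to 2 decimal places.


AKI = (RON + MON) / 2
AKI = (95.9 + 85.3) / 2
AKI = 181.2 / 2 = 90.60


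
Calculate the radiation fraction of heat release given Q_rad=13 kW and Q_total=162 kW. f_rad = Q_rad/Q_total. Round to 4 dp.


f_rad = Q_rad / Q_total
f_rad = 13 / 162 = 0.0802


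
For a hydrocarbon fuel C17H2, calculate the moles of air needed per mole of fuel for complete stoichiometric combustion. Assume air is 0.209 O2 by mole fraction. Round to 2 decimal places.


Balanced combustion: C17H2 + 17.5 O2 -> 17 CO2 + 1 H2O
O2 needed = C + H/4 = 17 + 2/4 = 17.50 moles
Air moles = O2 / 0.209 = 17.50 / 0.209 = 83.73 moles air


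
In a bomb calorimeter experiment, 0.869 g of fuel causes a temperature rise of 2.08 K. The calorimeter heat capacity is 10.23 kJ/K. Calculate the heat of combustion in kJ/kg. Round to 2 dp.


Hc = C_cal * delta_T / m_fuel
Q_released = 10.23 * 2.08 = 21.2784 kJ
m_fuel = 0.869 g = 0.869/1000 kg = 0.000869 kg
Hc = 21.2784 / 0.000869 = 24486.08 kJ/kg


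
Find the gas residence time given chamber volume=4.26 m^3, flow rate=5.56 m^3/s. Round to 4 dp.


tau = V / Q_flow
tau = 4.26 / 5.56 = 0.7662 s


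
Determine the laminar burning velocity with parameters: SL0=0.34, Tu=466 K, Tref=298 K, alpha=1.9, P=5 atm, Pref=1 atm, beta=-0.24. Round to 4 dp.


SL = SL0 * (Tu/Tref)^alpha * (P/Pref)^beta
T ratio = 466/298 = 1.56375839
(T ratio)^alpha = 1.56375839^1.9 = 2.338419
(P/Pref)^beta = 5^(-0.24) = 0.679590
SL = 0.34 * 2.338419 * 0.679590 = 0.5403 m/s


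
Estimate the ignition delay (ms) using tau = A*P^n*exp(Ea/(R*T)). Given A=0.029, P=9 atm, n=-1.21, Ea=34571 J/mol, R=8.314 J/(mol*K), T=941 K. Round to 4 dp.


tau = A * P^n * exp(Ea/(R*T))
P^n = 9^(-1.21) = 0.07004329
Ea/(R*T) = 34571/(8.314*941) = 4.418881
exp(Ea/(R*T)) = 83.003346
tau = 0.029 * 0.07004329 * 83.003346 = 0.1686 ms


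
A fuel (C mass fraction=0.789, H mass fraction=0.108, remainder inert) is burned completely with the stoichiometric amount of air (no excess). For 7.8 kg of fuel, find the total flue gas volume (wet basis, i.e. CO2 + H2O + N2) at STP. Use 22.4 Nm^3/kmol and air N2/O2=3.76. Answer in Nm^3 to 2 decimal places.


Per kg fuel: CO2 = (C/12 kmol)*22.4 = (0.789/12)*22.4 = 1.47280 Nm^3
Per kg fuel: H2O = (H/2 kmol)*22.4 = (0.108/2)*22.4 = 1.20960 Nm^3
O2 needed per kg fuel = C/12 + H/4 = 0.789/12 + 0.108/4 = 0.09275000 kmol
Per kg fuel: N2 = O2*3.76*22.4 = 0.09275000*3.76*22.4 = 7.81178 Nm^3
Total per kg = 1.47280 + 1.20960 + 7.81178 = 10.49418 Nm^3
Total = 10.49418 * 7.8 = 81.85 Nm^3


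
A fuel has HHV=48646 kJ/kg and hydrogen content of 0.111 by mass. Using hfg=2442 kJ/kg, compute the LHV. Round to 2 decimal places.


LHV = HHV - hfg * 9 * H
Water correction = 2442 * 9 * 0.111 = 2439.558 kJ/kg
LHV = 48646 - 2439.558 = 46206.44 kJ/kg


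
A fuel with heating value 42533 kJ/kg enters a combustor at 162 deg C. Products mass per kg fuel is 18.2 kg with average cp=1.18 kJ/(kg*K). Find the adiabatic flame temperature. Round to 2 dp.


T_ad = T_in + Hc / (m_p * cp)
Denominator = 18.2 * 1.18 = 21.4760
Temperature rise = 42533 / 21.4760 = 1980.49 K
T_ad = 162 + 1980.49 = 2142.49 deg C


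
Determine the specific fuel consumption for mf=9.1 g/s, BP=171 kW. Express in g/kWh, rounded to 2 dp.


SFC = (mf / BP) * 3600
Rate = 9.1 / 171 = 0.053216 g/(s*kW)
SFC = 0.053216 * 3600 = 191.58 g/kWh


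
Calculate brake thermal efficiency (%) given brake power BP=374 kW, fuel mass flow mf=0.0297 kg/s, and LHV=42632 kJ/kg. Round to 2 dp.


eta_BTE = (BP / (mf * LHV)) * 100
Denominator = 0.0297 * 42632 = 1266.1704 kW
eta_BTE = (374 / 1266.1704) * 100 = 29.54%


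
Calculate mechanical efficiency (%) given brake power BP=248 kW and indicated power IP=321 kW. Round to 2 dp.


eta_mech = (BP / IP) * 100
Ratio = 248 / 321 = 0.7726
eta_mech = 0.7726 * 100 = 77.26%


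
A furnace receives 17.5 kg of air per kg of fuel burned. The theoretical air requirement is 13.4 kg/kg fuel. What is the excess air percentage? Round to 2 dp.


Excess air = actual - stoichiometric = 17.5 - 13.4 = 4.10 kg/kg fuel
Excess air % = (excess / stoich) * 100 = (4.10 / 13.4) * 100 = 30.60%


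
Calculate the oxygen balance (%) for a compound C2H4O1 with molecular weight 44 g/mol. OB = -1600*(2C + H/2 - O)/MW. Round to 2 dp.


OB = -1600 * (2C + H/2 - O) / MW
Inner = 2*2 + 4/2 - 1 = 5.00
OB = -1600 * 5.00 / 44 = -181.82%


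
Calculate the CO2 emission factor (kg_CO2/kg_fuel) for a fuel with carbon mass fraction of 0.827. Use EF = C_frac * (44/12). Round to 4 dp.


EF = C_frac * (M_CO2 / M_C)
EF = 0.827 * (44/12)
EF = 0.827 * 3.666667 = 3.0323 kg_CO2/kg_fuel


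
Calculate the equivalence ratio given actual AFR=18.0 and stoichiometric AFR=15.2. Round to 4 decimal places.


phi = AFR_stoich / AFR_actual
phi = 15.2 / 18.0 = 0.8444


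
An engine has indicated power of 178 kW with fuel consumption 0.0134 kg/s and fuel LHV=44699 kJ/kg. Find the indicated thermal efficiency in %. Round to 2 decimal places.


eta_ith = (IP / (mf * LHV)) * 100
Denominator = 0.0134 * 44699 = 598.9666 kW
eta_ith = (178 / 598.9666) * 100 = 29.72%


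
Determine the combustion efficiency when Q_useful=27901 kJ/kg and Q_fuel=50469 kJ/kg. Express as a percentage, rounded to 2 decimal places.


Efficiency = (Q_useful / Q_fuel) * 100
Efficiency = (27901 / 50469) * 100
Efficiency = 0.5528 * 100 = 55.28%


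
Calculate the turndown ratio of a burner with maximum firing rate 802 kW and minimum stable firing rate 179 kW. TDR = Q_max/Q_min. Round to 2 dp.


TDR = Q_max / Q_min
TDR = 802 / 179 = 4.48


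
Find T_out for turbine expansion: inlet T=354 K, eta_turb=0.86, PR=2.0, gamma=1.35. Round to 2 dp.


T_out = T_in * (1 - eta * (1 - PR^(-(gamma-1)/gamma)))
Exponent = -(1.35-1)/1.35 = -0.25925926
PR^exp = 2.0^(-0.25925926) = 0.83551680
Factor = 1 - 0.86*(1 - 0.83551680) = 0.85854445
T_out = 354 * 0.85854445 = 303.92 K


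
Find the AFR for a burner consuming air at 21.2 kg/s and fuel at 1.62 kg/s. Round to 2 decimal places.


AFR = m_air / m_fuel
AFR = 21.2 / 1.62 = 13.09


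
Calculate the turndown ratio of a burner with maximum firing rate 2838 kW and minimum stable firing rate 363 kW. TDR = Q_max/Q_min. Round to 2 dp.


TDR = Q_max / Q_min
TDR = 2838 / 363 = 7.82


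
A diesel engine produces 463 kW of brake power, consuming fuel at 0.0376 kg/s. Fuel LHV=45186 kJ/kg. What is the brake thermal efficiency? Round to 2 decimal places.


eta_BTE = (BP / (mf * LHV)) * 100
Denominator = 0.0376 * 45186 = 1698.9936 kW
eta_BTE = (463 / 1698.9936) * 100 = 27.25%


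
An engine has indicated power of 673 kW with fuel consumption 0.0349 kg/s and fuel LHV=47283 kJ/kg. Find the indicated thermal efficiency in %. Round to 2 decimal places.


eta_ith = (IP / (mf * LHV)) * 100
Denominator = 0.0349 * 47283 = 1650.1767 kW
eta_ith = (673 / 1650.1767) * 100 = 40.78%


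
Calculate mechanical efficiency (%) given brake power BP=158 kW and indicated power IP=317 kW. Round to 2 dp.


eta_mech = (BP / IP) * 100
Ratio = 158 / 317 = 0.4984
eta_mech = 0.4984 * 100 = 49.84%


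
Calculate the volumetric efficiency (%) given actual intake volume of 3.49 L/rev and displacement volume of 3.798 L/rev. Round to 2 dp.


eta_v = (V_actual / V_disp) * 100
Ratio = 3.49 / 3.798 = 0.9189
eta_v = 0.9189 * 100 = 91.89%


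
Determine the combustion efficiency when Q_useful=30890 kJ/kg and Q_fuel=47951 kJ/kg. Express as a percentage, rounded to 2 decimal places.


Efficiency = (Q_useful / Q_fuel) * 100
Efficiency = (30890 / 47951) * 100
Efficiency = 0.6442 * 100 = 64.42%


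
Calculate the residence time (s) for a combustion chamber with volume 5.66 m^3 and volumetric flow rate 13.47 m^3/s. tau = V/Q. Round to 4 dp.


tau = V / Q_flow
tau = 5.66 / 13.47 = 0.4202 s


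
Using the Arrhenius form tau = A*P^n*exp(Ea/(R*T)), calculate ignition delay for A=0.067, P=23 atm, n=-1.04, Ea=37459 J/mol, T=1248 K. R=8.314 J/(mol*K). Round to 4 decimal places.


tau = A * P^n * exp(Ea/(R*T))
P^n = 23^(-1.04) = 0.03835333
Ea/(R*T) = 37459/(8.314*1248) = 3.610203
exp(Ea/(R*T)) = 36.973543
tau = 0.067 * 0.03835333 * 36.973543 = 0.0950 ms


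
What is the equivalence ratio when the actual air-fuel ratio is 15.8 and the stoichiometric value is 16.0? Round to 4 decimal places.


phi = AFR_stoich / AFR_actual
phi = 16.0 / 15.8 = 1.0127


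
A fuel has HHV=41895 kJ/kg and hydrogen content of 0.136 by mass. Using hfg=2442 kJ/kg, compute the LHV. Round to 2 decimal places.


LHV = HHV - hfg * 9 * H
Water correction = 2442 * 9 * 0.136 = 2989.008 kJ/kg
LHV = 41895 - 2989.008 = 38905.99 kJ/kg


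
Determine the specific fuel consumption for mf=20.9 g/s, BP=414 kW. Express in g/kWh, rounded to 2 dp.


SFC = (mf / BP) * 3600
Rate = 20.9 / 414 = 0.050483 g/(s*kW)
SFC = 0.050483 * 3600 = 181.74 g/kWh


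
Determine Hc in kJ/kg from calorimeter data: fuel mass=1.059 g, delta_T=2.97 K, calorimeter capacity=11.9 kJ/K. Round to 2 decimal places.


Hc = C_cal * delta_T / m_fuel
Q_released = 11.9 * 2.97 = 35.3430 kJ
m_fuel = 1.059 g = 1.059/1000 kg = 0.001059 kg
Hc = 35.3430 / 0.001059 = 33373.94 kJ/kg


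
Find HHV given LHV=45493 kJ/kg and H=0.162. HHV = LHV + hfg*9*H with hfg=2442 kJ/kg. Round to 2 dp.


HHV = LHV + hfg * 9 * H
Water addition = 2442 * 9 * 0.162 = 3560.436 kJ/kg
HHV = 45493 + 3560.436 = 49053.44 kJ/kg


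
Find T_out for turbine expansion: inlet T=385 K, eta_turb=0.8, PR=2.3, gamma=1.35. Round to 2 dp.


T_out = T_in * (1 - eta * (1 - PR^(-(gamma-1)/gamma)))
Exponent = -(1.35-1)/1.35 = -0.25925926
PR^exp = 2.3^(-0.25925926) = 0.80578413
Factor = 1 - 0.8*(1 - 0.80578413) = 0.84462730
T_out = 385 * 0.84462730 = 325.18 K


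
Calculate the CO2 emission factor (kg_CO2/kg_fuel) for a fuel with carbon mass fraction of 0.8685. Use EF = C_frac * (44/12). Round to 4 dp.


EF = C_frac * (M_CO2 / M_C)
EF = 0.8685 * (44/12)
EF = 0.8685 * 3.666667 = 3.1845 kg_CO2/kg_fuel


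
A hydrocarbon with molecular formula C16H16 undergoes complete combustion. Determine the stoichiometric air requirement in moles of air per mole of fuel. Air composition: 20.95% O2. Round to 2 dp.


Balanced combustion: C16H16 + 20 O2 -> 16 CO2 + 8 H2O
O2 needed = C + H/4 = 16 + 16/4 = 20.00 moles
Air moles = O2 / 0.2095 = 20.00 / 0.2095 = 95.47 moles air


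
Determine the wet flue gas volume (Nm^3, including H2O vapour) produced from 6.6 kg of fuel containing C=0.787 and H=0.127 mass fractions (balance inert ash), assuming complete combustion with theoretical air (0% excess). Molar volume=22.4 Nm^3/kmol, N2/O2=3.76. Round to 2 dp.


Per kg fuel: CO2 = (C/12 kmol)*22.4 = (0.787/12)*22.4 = 1.46907 Nm^3
Per kg fuel: H2O = (H/2 kmol)*22.4 = (0.127/2)*22.4 = 1.42240 Nm^3
O2 needed per kg fuel = C/12 + H/4 = 0.787/12 + 0.127/4 = 0.09733333 kmol
Per kg fuel: N2 = O2*3.76*22.4 = 0.09733333*3.76*22.4 = 8.19780 Nm^3
Total per kg = 1.46907 + 1.42240 + 8.19780 = 11.08927 Nm^3
Total = 11.08927 * 6.6 = 73.19 Nm^3


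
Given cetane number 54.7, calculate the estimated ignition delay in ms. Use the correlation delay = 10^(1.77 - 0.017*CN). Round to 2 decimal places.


delay = 10^(1.77 - 0.017*CN)
Exponent = 1.77 - 0.017*54.7 = 0.8401
delay = 10^0.8401 = 6.92 ms


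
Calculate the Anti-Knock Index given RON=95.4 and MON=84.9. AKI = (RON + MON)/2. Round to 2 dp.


AKI = (RON + MON) / 2
AKI = (95.4 + 84.9) / 2
AKI = 180.3 / 2 = 90.15


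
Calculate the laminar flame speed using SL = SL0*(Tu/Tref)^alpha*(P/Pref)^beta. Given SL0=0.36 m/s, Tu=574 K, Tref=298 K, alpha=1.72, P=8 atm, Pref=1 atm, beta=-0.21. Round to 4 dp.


SL = SL0 * (Tu/Tref)^alpha * (P/Pref)^beta
T ratio = 574/298 = 1.92617450
(T ratio)^alpha = 1.92617450^1.72 = 3.087994
(P/Pref)^beta = 8^(-0.21) = 0.646176
SL = 0.36 * 3.087994 * 0.646176 = 0.7183 m/s


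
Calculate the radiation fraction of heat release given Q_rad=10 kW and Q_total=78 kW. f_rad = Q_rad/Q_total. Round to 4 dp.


f_rad = Q_rad / Q_total
f_rad = 10 / 78 = 0.1282


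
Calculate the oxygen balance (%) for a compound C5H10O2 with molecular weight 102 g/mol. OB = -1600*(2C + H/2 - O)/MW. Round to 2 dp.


OB = -1600 * (2C + H/2 - O) / MW
Inner = 2*5 + 10/2 - 2 = 13.00
OB = -1600 * 13.00 / 102 = -203.92%


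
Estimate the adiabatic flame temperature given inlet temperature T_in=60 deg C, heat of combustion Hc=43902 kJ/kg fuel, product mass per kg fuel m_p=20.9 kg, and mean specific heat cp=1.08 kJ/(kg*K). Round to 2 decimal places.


T_ad = T_in + Hc / (m_p * cp)
Denominator = 20.9 * 1.08 = 22.5720
Temperature rise = 43902 / 22.5720 = 1944.98 K
T_ad = 60 + 1944.98 = 2004.98 deg C


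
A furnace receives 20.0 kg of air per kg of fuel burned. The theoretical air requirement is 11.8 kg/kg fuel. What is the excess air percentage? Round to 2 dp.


Excess air = actual - stoichiometric = 20.0 - 11.8 = 8.20 kg/kg fuel
Excess air % = (excess / stoich) * 100 = (8.20 / 11.8) * 100 = 69.49%
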